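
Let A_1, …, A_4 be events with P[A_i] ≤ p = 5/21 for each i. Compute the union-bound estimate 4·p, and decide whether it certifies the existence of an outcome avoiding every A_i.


Union bound: P[∪_{i=1}^{4} A_i] ≤ Σ_i P[A_i] ≤ 4·p = 4·(5/21) = 20/21.
Numerically: 20/21 ≈ 0.9523810.
Is 20/21 < 1? YES.
Since P[∪ A_i] ≤ 20/21 < 1, the complement has P[∩ A_i^c] ≥ 1 − 20/21 = 1/21 > 0, so some outcome avoids every A_i.

4·p = 20/21 ≈ 0.9523810; existence CERTIFIED by the union bound.


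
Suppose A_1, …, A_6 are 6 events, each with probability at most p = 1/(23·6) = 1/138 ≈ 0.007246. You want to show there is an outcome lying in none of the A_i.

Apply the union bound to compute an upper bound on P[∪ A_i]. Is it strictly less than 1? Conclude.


Union bound: P[∪_{i=1}^{6} A_i] ≤ Σ_i P[A_i] ≤ 6·p = 6·(1/138) = 1/23.
Numerically: 1/23 ≈ 0.043478.
Is 1/23 < 1? YES.
Since P[∪ A_i] ≤ 1/23 < 1, the complement has P[∩ A_i^c] ≥ 1 − 1/23 = 22/23 > 0, so some outcome avoids every A_i.

6·p = 1/23 ≈ 0.043478; existence CERTIFIED by the union bound.


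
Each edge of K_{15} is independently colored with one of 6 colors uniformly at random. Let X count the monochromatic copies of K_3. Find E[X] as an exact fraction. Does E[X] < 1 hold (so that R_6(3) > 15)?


E[X] = C(15, 3) · 6^{1 − 3} = 455 · 6^{−2} = 455/36.
As a reduced fraction: E[X] = 455/36 ≈ 12.6389.
Is E[X] < 1? NO.
Since E[X] ≥ 1, the first-moment bound is inconclusive at n = 15; it does NOT by itself certify R_6(3) > 15.

E[X] = 455/36 ≈ 12.6389; E[X] ≥ 1; first-moment method inconclusive here.


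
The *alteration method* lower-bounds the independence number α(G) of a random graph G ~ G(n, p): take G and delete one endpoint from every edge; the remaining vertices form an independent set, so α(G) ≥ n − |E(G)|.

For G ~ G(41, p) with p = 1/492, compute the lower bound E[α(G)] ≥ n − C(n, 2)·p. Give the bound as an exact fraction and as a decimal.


E[|E(G)|] = C(41, 2)·p = 820 · (1/492) = 5/3.
E[α(G)] ≥ n − E[|E(G)|] = 41 − 5/3 = 118/3.
Numerically: ≈ 39.33333.
(This is only a lower bound; the true E[α(G)] may be larger.)

E[α(G)] ≥ 118/3 ≈ 39.33333.


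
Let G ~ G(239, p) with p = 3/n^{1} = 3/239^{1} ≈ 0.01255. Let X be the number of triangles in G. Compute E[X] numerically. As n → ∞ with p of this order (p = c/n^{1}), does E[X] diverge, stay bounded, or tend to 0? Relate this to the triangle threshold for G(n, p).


Number of potential triangles: C(239, 3) = 2246839.
Each occurs with probability p³ ≈ (0.01255)³ ≈ 1.977744e-06.
By linearity: E[X] = C(239, 3)·p³ ≈ 2246839 · 1.977744e-06 ≈ 4.4437.
Here α = 1, so p = 3/n is exactly at the triangle threshold p ~ 1/n. Asymptotically E[X] → c³/6 = 3³/6 = 9/2 ≈ 4.5000, a bounded constant. In this regime the triangle count is asymptotically Poisson(c³/6).

E[X] ≈ 4.4437; in regime p = Θ(1/n^{1}) E[X] stays bounded (at the triangle threshold p ~ 1/n).


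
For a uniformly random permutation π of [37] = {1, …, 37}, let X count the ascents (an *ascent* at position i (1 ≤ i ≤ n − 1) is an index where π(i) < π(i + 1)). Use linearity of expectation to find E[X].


Write X = Σ X_I over i = 1, …, 36, with X_I the indicator of one ascent.
There are 36 indicators.
For each fixed i, the pair (π(i), π(i+1)) is a uniformly random ordered pair of distinct values from {1, …, 37}; by symmetry P[π(i) < π(i+1)] = 1/2.
By linearity: E[X] = 36 · (1/2) = (37 − 1) · (1/2) = 18 ≈ 18.0000.

E[X] = 18 = 18.0000.


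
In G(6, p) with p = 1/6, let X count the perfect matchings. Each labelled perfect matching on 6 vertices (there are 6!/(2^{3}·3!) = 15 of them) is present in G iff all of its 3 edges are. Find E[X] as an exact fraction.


K_6 has 6!/(2^{3}·3!) = 15 labelled perfect matchings.
For each such perfect matching H, let X_H = 1 if all 3 edges of H are present in G. Then P[X_H = 1] = p^{3} = (1/6)^{3} = 1/216.
Summing the indicators: E[X] = Σ_H E[X_H] = 15 · p^{3} = 15 · 1/216 = 5/72.
Numerically: E[X] ≈ 0.069444.

E[X] = 15 · (1/6)^{3} = 5/72 ≈ 0.069444.


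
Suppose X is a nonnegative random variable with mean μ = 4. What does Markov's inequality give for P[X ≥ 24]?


μ = E[X] = 4, a = 24.
Markov: P[X ≥ 24] ≤ μ/a = (4)/24 = 1/6.
Numerically: ≈ 0.16667.
(Since a = 24 > μ = 4.00000, the bound 1/6 is < 1 and informative.)

P[X ≥ 24] ≤ 1/6 ≈ 0.16667.


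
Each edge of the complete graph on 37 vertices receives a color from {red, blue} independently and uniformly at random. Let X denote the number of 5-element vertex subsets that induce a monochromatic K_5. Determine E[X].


Let X = Σ_S X_S over the C(37, 5) = 435897 subsets S of size 5, where X_S = 1 if the K_5 on S is monochromatic.
For a fixed S, the K_5 on S has C(5, 2) = 10 edges. P[all 10 edges red] = (1/2)^10, and likewise for blue, so P[monochromatic] = 2·(1/2)^10 = 2^{1 − 10} = 1/512.
By linearity of expectation: E[X] = C(37, 5) · 2^{1 − 10} = 435897 · 1/512 = 435897/512.
Numerically: E[X] ≈ 851.36133.

E[X] = C(37,5)·2^(1−C(5,2)) = 435897/512 ≈ 851.36133.


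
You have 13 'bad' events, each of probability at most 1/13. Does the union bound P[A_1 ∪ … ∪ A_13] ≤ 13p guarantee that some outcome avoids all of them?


Union bound: P[∪_{i=1}^{13} A_i] ≤ Σ_i P[A_i] ≤ 13·p = 13·(1/13) = 1.
Numerically: 1 ≈ 1.000000.
Is 1 < 1? NO.
Since the bound 1 is ≥ 1, the union bound is uninformative here; it does NOT by itself certify existence.

13·p = 1 ≈ 1.000000; existence NOT certified by the union bound.


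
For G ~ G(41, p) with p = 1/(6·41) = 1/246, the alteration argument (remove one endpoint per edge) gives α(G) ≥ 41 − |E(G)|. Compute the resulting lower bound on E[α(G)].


E[|E(G)|] = C(41, 2)·p = 820 · (1/246) = 10/3.
E[α(G)] ≥ n − E[|E(G)|] = 41 − 10/3 = 113/3.
Numerically: ≈ 37.667.
(This is only a lower bound; the true E[α(G)] may be larger.)

E[α(G)] ≥ 113/3 ≈ 37.667.


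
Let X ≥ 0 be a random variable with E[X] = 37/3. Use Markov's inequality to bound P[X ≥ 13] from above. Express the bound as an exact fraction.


μ = E[X] = 37/3, a = 13.
Markov: P[X ≥ 13] ≤ μ/a = (37/3)/13 = 37/39.
Numerically: ≈ 0.9487.
(Since a = 13 > μ = 12.3333, the bound 37/39 is < 1 and informative.)

P[X ≥ 13] ≤ 37/39 ≈ 0.9487.


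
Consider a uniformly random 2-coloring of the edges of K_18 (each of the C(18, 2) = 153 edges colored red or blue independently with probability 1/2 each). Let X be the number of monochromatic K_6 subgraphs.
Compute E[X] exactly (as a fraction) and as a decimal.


Let X = Σ_S X_S over the C(18, 6) = 18564 subsets S of size 6, where X_S = 1 if the K_6 on S is monochromatic.
For a fixed S, the K_6 on S has C(6, 2) = 15 edges. P[all 15 edges red] = (1/2)^15, and likewise for blue, so P[monochromatic] = 2·(1/2)^15 = 2^{1 − 15} = 1/16384.
By linearity of expectation: E[X] = C(18, 6) · 2^{1 − 15} = 18564 · 1/16384 = 4641/4096.
Numerically: E[X] ≈ 1.13306.

E[X] = C(18,6)·2^(1−C(6,2)) = 4641/4096 ≈ 1.13306.


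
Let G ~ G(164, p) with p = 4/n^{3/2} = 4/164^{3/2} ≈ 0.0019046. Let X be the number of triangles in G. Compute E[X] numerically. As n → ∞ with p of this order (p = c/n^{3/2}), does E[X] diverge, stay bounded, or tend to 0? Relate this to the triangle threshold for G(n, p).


Number of potential triangles: C(164, 3) = 721764.
Each occurs with probability p³ ≈ (0.0019046)³ ≈ 6.9084824e-09.
By linearity: E[X] = C(164, 3)·p³ ≈ 721764 · 6.9084824e-09 ≈ 0.00499.
Since α = 3/2 > 1, p = c/n^{3/2} = o(1/n) is below the triangle threshold p ~ 1/n. Asymptotically E[X] ~ (c³/6)·n^{3(1−α)} = (4³/6)·n^{-1.5} → 0, so by Markov's inequality G has no triangles w.h.p.

E[X] ≈ 0.00499; in regime p = Θ(1/n^{3/2}) E[X] tends to 0 (below the triangle threshold p ~ 1/n).


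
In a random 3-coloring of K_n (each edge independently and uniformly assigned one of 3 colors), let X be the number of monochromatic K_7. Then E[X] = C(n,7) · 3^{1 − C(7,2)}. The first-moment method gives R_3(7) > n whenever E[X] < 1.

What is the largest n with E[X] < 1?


We need C(n, 7) · 3^{1 − 21} < 1, i.e. C(n, 7) < 3^{21 − 1} = 3486784401.
Check values of n near the boundary:
  n = 75: C(75, 7) = 1984829850; 1984829850 < 3486784401? YES
  n = 76: C(76, 7) = 2186189400; 2186189400 < 3486784401? YES
  n = 77: C(77, 7) = 2404808340; 2404808340 < 3486784401? YES
  n = 78: C(78, 7) = 2641902120; 2641902120 < 3486784401? YES
  n = 79: C(79, 7) = 2898753715; 2898753715 < 3486784401? YES
  n = 80: C(80, 7) = 3176716400; 3176716400 < 3486784401? YES
  n = 81: C(81, 7) = 3477216600; 3477216600 < 3486784401? YES
  n = 82: C(82, 7) = 3801756816; 3801756816 < 3486784401? NO
  n = 83: C(83, 7) = 4151918628; 4151918628 < 3486784401? NO
  n = 84: C(84, 7) = 4529365776; 4529365776 < 3486784401? NO
The largest n with C(n, 7) < 3486784401 is n = 81 (where E[X] = 42928600/43046721 ≈ 0.99726). Hence R_3(7) > 81, i.e. R_3(7) ≥ 82.

Largest n = 81; hence R_3(7) > 81.


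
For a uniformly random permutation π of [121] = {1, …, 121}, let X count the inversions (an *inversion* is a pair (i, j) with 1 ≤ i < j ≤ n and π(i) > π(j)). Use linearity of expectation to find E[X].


Write X = Σ X_I over the C(121, 2) = 7260 pairs i < j, with X_I the indicator of one inversion.
There are 7260 indicators.
For each fixed pair i < j, the values π(i) and π(j) are two distinct elements of {1, …, 121} in uniformly random order; by symmetry P[π(i) > π(j)] = 1/2.
By linearity: E[X] = 7260 · (1/2) = C(121, 2) · (1/2) = 7260/2 = 3630 ≈ 3630.000.

E[X] = 3630 = 3630.000.


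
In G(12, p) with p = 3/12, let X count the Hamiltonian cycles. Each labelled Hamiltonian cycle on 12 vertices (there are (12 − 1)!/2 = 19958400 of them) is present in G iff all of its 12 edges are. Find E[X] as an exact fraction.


K_12 has (12 − 1)!/2 = 19958400 labelled Hamiltonian cycles.
For each such Hamiltonian cycle H, let X_H = 1 if all 12 edges of H are present in G. Then P[X_H = 1] = p^{12} = (1/4)^{12} = 1/16777216.
Summing the indicators: E[X] = Σ_H E[X_H] = 19958400 · p^{12} = 19958400 · 1/16777216 = 155925/131072.
Numerically: E[X] ≈ 1.18961.

E[X] = 19958400 · (1/4)^{12} = 155925/131072 ≈ 1.18961.


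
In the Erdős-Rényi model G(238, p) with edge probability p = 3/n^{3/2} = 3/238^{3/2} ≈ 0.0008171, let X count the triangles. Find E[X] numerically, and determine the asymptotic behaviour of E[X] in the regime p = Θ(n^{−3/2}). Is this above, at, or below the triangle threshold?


Number of potential triangles: C(238, 3) = 2218636.
Each occurs with probability p³ ≈ (0.0008171)³ ≈ 5.454657e-10.
By linearity: E[X] = C(238, 3)·p³ ≈ 2218636 · 5.454657e-10 ≈ 0.0012.
Since α = 3/2 > 1, p = c/n^{3/2} = o(1/n) is below the triangle threshold p ~ 1/n. Asymptotically E[X] ~ (c³/6)·n^{3(1−α)} = (3³/6)·n^{-1.5} → 0, so by Markov's inequality G has no triangles w.h.p.

E[X] ≈ 0.0012; in regime p = Θ(1/n^{3/2}) E[X] tends to 0 (below the triangle threshold p ~ 1/n).


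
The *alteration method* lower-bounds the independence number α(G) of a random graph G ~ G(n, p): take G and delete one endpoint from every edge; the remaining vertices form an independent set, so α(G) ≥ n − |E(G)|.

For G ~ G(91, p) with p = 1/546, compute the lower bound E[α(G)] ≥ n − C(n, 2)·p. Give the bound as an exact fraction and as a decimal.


E[|E(G)|] = C(91, 2)·p = 4095 · (1/546) = 15/2.
E[α(G)] ≥ n − E[|E(G)|] = 91 − 15/2 = 167/2.
Numerically: ≈ 83.500000.
(This is only a lower bound; the true E[α(G)] may be larger.)

E[α(G)] ≥ 167/2 ≈ 83.500000.


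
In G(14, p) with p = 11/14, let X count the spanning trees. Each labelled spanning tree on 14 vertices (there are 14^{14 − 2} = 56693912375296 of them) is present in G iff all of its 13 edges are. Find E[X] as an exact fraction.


K_14 has 14^{14 − 2} = 56693912375296 labelled spanning trees.
For each such spanning tree H, let X_H = 1 if all 13 edges of H are present in G. Then P[X_H = 1] = p^{13} = (11/14)^{13} = 34522712143931/793714773254144.
By linearity: E[X] = Σ_H E[X_H] = 56693912375296 · p^{13} = 56693912375296 · 34522712143931/793714773254144 = 34522712143931/14.
Numerically: E[X] ≈ 2.4659e+12.

E[X] = 56693912375296 · (11/14)^{13} = 34522712143931/14 ≈ 2.4659e+12.


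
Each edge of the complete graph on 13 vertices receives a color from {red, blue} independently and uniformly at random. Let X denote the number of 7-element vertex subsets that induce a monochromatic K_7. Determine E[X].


Let X = Σ_S X_S over the C(13, 7) = 1716 subsets S of size 7, where X_S = 1 if the K_7 on S is monochromatic.
For a fixed S, the K_7 on S has C(7, 2) = 21 edges. P[all 21 edges red] = (1/2)^21, and likewise for blue, so P[monochromatic] = 2·(1/2)^21 = 2^{1 − 21} = 1/1048576.
Summing: E[X] = C(13, 7) · 2^{1 − 21} = 1716 · 1/1048576 = 429/262144.
Numerically: E[X] ≈ 0.00164.

E[X] = C(13,7)·2^(1−C(7,2)) = 429/262144 ≈ 0.00164.


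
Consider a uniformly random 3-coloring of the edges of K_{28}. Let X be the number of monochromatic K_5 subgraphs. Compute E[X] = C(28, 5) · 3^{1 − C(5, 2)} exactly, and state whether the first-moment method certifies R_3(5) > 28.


E[X] = C(28, 5) · 3^{1 − 10} = 98280 · 3^{−9} = 98280/19683.
As a reduced fraction: E[X] = 3640/729 ≈ 4.993141.
Is E[X] < 1? NO.
Since E[X] ≥ 1, the first-moment bound is inconclusive at n = 28; it does NOT by itself certify R_3(5) > 28.

E[X] = 3640/729 ≈ 4.993141; E[X] ≥ 1; first-moment method inconclusive here.


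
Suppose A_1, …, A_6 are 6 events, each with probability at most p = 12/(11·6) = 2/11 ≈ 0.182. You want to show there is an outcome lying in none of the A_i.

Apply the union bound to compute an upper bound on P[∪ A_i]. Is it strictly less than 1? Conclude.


Union bound: P[∪_{i=1}^{6} A_i] ≤ Σ_i P[A_i] ≤ 6·p = 6·(2/11) = 12/11.
Numerically: 12/11 ≈ 1.091.
Is 12/11 < 1? NO.
Since the bound 12/11 is ≥ 1, the union bound is uninformative here; it does NOT by itself certify existence.

6·p = 12/11 ≈ 1.091; existence NOT certified by the union bound.


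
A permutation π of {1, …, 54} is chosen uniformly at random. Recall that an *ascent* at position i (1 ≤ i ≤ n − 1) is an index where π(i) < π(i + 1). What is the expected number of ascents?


Write X = Σ X_I over i = 1, …, 53, with X_I the indicator of one ascent.
There are 53 indicators.
For each fixed i, the pair (π(i), π(i+1)) is a uniformly random ordered pair of distinct values from {1, …, 54}; by symmetry P[π(i) < π(i+1)] = 1/2.
By linearity: E[X] = 53 · (1/2) = (54 − 1) · (1/2) = 53/2 ≈ 26.50000.

E[X] = 53/2 = 26.50000.


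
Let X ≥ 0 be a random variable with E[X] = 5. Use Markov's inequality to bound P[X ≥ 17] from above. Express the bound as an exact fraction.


μ = E[X] = 5, a = 17.
Markov: P[X ≥ 17] ≤ μ/a = (5)/17 = 5/17.
Numerically: ≈ 0.294.
(Since a = 17 > μ = 5.000, the bound 5/17 is < 1 and informative.)

P[X ≥ 17] ≤ 5/17 ≈ 0.294.


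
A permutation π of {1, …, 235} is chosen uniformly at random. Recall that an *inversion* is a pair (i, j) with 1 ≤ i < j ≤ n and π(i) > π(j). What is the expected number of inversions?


Write X = Σ X_I over the C(235, 2) = 27495 pairs i < j, with X_I the indicator of one inversion.
There are 27495 indicators.
For each fixed pair i < j, the values π(i) and π(j) are two distinct elements of {1, …, 235} in uniformly random order; by symmetry P[π(i) > π(j)] = 1/2.
By linearity: E[X] = 27495 · (1/2) = C(235, 2) · (1/2) = 27495/2 = 27495/2 ≈ 13747.50000.

E[X] = 27495/2 = 13747.50000.


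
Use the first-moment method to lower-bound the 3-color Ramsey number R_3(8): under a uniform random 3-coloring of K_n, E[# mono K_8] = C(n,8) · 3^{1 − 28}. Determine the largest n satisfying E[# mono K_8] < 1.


We need C(n, 8) · 3^{1 − 28} < 1, i.e. C(n, 8) < 3^{28 − 1} = 7625597484987.
Check values of n near the boundary:
  n = 154: C(154, 8) = 6521818990995; 6521818990995 < 7625597484987? YES
  n = 155: C(155, 8) = 6876747915675; 6876747915675 < 7625597484987? YES
  n = 156: C(156, 8) = 7248464019225; 7248464019225 < 7625597484987? YES
  n = 157: C(157, 8) = 7637643295425; 7637643295425 < 7625597484987? NO
  n = 158: C(158, 8) = 8044984271181; 8044984271181 < 7625597484987? NO
The largest n with C(n, 8) < 7625597484987 is n = 156 (where E[X] = 805384891025/847288609443 ≈ 0.9505). Hence R_3(8) > 156, i.e. R_3(8) ≥ 157.

Largest n = 156; hence R_3(8) > 156.


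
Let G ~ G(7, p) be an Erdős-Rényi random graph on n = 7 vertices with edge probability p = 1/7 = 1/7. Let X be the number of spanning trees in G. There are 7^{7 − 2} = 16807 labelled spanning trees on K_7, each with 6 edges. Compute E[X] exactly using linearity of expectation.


K_7 has 7^{7 − 2} = 16807 labelled spanning trees.
For each such spanning tree H, let X_H = 1 if all 6 edges of H are present in G. Then P[X_H = 1] = p^{6} = (1/7)^{6} = 1/117649.
Summing the indicators: E[X] = Σ_H E[X_H] = 16807 · p^{6} = 16807 · 1/117649 = 1/7.
Numerically: E[X] ≈ 0.1429.

E[X] = 16807 · (1/7)^{6} = 1/7 ≈ 0.1429.


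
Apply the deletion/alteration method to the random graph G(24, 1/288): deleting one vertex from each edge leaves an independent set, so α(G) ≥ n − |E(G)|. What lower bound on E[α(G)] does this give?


E[|E(G)|] = C(24, 2)·p = 276 · (1/288) = 23/24.
E[α(G)] ≥ n − E[|E(G)|] = 24 − 23/24 = 553/24.
Numerically: ≈ 23.0417.
(This is only a lower bound; the true E[α(G)] may be larger.)

E[α(G)] ≥ 553/24 ≈ 23.0417.


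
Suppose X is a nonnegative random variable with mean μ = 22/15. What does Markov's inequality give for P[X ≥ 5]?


μ = E[X] = 22/15, a = 5.
Markov: P[X ≥ 5] ≤ μ/a = (22/15)/5 = 22/75.
Numerically: ≈ 0.293333.
(Since a = 5 > μ = 1.466667, the bound 22/75 is < 1 and informative.)

P[X ≥ 5] ≤ 22/75 ≈ 0.293333.


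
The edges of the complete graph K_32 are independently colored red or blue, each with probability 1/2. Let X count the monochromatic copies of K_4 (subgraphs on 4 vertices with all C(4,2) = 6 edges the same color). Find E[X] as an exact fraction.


Let X = Σ_S X_S over the C(32, 4) = 35960 subsets S of size 4, where X_S = 1 if the K_4 on S is monochromatic.
For a fixed S, the K_4 on S has C(4, 2) = 6 edges. P[all 6 edges red] = (1/2)^6, and likewise for blue, so P[monochromatic] = 2·(1/2)^6 = 2^{1 − 6} = 1/32.
By linearity of expectation: E[X] = C(32, 4) · 2^{1 − 6} = 35960 · 1/32 = 4495/4.
Numerically: E[X] ≈ 1123.75000.

E[X] = C(32,4)·2^(1−C(4,2)) = 4495/4 ≈ 1123.75000.


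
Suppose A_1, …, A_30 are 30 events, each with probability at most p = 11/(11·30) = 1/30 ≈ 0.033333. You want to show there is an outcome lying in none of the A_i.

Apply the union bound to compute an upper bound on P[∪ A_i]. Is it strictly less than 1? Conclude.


Union bound: P[∪_{i=1}^{30} A_i] ≤ Σ_i P[A_i] ≤ 30·p = 30·(1/30) = 1.
Numerically: 1 ≈ 1.000000.
Is 1 < 1? NO.
Since the bound 1 is ≥ 1, the union bound is uninformative here; it does NOT by itself certify existence.

30·p = 1 ≈ 1.000000; existence NOT certified by the union bound.


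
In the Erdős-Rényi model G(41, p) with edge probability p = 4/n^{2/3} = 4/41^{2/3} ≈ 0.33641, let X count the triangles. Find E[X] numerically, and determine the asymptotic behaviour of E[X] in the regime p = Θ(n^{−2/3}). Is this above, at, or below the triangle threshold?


Number of potential triangles: C(41, 3) = 10660.
Each occurs with probability p³ ≈ (0.33641)³ ≈ 3.8072576e-02.
By linearity: E[X] = C(41, 3)·p³ ≈ 10660 · 3.8072576e-02 ≈ 405.85366.
Since α = 2/3 < 1, p = c/n^{2/3} ≫ 1/n is above the triangle threshold p ~ 1/n. Asymptotically E[X] ~ (c³/6)·n^{3(1−α)} = (4³/6)·n^{1} → ∞; triangles are abundant w.h.p.

E[X] ≈ 405.85366; in regime p = Θ(1/n^{2/3}) E[X] diverges (above the triangle threshold p ~ 1/n).


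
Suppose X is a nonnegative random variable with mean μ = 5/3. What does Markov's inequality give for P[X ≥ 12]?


μ = E[X] = 5/3, a = 12.
Markov: P[X ≥ 12] ≤ μ/a = (5/3)/12 = 5/36.
Numerically: ≈ 0.138889.
(Since a = 12 > μ = 1.666667, the bound 5/36 is < 1 and informative.)

P[X ≥ 12] ≤ 5/36 ≈ 0.138889.


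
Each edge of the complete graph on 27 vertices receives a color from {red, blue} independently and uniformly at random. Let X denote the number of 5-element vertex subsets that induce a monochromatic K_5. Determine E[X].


Let X = Σ_S X_S over the C(27, 5) = 80730 subsets S of size 5, where X_S = 1 if the K_5 on S is monochromatic.
For a fixed S, the K_5 on S has C(5, 2) = 10 edges. P[all 10 edges red] = (1/2)^10, and likewise for blue, so P[monochromatic] = 2·(1/2)^10 = 2^{1 − 10} = 1/512.
By linearity: E[X] = C(27, 5) · 2^{1 − 10} = 80730 · 1/512 = 40365/256.
Numerically: E[X] ≈ 157.67578.

E[X] = C(27,5)·2^(1−C(5,2)) = 40365/256 ≈ 157.67578.


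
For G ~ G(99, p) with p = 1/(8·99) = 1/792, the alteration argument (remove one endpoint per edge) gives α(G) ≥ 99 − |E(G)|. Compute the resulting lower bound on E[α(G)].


E[|E(G)|] = C(99, 2)·p = 4851 · (1/792) = 49/8.
E[α(G)] ≥ n − E[|E(G)|] = 99 − 49/8 = 743/8.
Numerically: ≈ 92.875000.
(This is only a lower bound; the true E[α(G)] may be larger.)

E[α(G)] ≥ 743/8 ≈ 92.875000.


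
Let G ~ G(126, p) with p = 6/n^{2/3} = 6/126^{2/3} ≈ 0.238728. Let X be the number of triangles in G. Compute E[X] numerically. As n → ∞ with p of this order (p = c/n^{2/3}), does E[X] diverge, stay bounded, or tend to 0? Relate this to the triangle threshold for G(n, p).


Number of potential triangles: C(126, 3) = 325500.
Each occurs with probability p³ ≈ (0.238728)³ ≈ 1.36054422e-02.
By linearity: E[X] = C(126, 3)·p³ ≈ 325500 · 1.36054422e-02 ≈ 4428.571429.
Since α = 2/3 < 1, p = c/n^{2/3} ≫ 1/n is above the triangle threshold p ~ 1/n. Asymptotically E[X] ~ (c³/6)·n^{3(1−α)} = (6³/6)·n^{1} → ∞; triangles are abundant w.h.p.

E[X] ≈ 4428.571429; in regime p = Θ(1/n^{2/3}) E[X] diverges (above the triangle threshold p ~ 1/n).


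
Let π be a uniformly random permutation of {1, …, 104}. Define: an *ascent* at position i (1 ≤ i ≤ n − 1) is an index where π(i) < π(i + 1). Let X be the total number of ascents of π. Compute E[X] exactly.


Write X = Σ X_I over i = 1, …, 103, with X_I the indicator of one ascent.
There are 103 indicators.
For each fixed i, the pair (π(i), π(i+1)) is a uniformly random ordered pair of distinct values from {1, …, 104}; by symmetry P[π(i) < π(i+1)] = 1/2.
By linearity: E[X] = 103 · (1/2) = (104 − 1) · (1/2) = 103/2 ≈ 51.5000.

E[X] = 103/2 = 51.5000.


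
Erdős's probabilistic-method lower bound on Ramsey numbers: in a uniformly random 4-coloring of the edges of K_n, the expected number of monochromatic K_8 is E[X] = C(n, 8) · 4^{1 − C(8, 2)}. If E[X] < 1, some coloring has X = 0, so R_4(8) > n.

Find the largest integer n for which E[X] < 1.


We need C(n, 8) · 4^{1 − 28} < 1, i.e. C(n, 8) < 4^{28 − 1} = 18014398509481984.
Check values of n near the boundary:
  n = 404: C(404, 8) = 16415071523485570; 16415071523485570 < 18014398509481984? YES
  n = 405: C(405, 8) = 16745853821188050; 16745853821188050 < 18014398509481984? YES
  n = 406: C(406, 8) = 17082453897995850; 17082453897995850 < 18014398509481984? YES
  n = 407: C(407, 8) = 17424959239309050; 17424959239309050 < 18014398509481984? YES
  n = 408: C(408, 8) = 17773458424095231; 17773458424095231 < 18014398509481984? YES
  n = 409: C(409, 8) = 18128041135797879; 18128041135797879 < 18014398509481984? NO
The largest n with C(n, 8) < 18014398509481984 is n = 408 (where E[X] = 17773458424095231/18014398509481984 ≈ 0.9866). Hence R_4(8) > 408, i.e. R_4(8) ≥ 409.

Largest n = 408; hence R_4(8) > 408.


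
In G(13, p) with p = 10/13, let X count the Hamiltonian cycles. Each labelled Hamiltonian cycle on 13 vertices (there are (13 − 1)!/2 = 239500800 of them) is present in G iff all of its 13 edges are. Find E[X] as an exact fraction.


K_13 has (13 − 1)!/2 = 239500800 labelled Hamiltonian cycles.
For each such Hamiltonian cycle H, let X_H = 1 if all 13 edges of H are present in G. Then P[X_H = 1] = p^{13} = (10/13)^{13} = 10000000000000/302875106592253.
By linearity of expectation: E[X] = Σ_H E[X_H] = 239500800 · p^{13} = 239500800 · 10000000000000/302875106592253 = 2395008000000000000000/302875106592253.
Numerically: E[X] ≈ 7.90758e+06.

E[X] = 239500800 · (10/13)^{13} = 2395008000000000000000/302875106592253 ≈ 7.90758e+06.


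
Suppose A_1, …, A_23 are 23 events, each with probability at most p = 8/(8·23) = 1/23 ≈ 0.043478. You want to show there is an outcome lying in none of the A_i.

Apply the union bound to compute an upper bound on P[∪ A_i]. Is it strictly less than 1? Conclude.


Union bound: P[∪_{i=1}^{23} A_i] ≤ Σ_i P[A_i] ≤ 23·p = 23·(1/23) = 1.
Numerically: 1 ≈ 1.000000.
Is 1 < 1? NO.
Since the bound 1 is ≥ 1, the union bound is uninformative here; it does NOT by itself certify existence.

23·p = 1 ≈ 1.000000; existence NOT certified by the union bound.


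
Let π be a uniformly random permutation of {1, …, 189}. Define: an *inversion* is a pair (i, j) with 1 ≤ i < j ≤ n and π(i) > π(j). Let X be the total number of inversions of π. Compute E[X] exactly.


Write X = Σ X_I over the C(189, 2) = 17766 pairs i < j, with X_I the indicator of one inversion.
There are 17766 indicators.
For each fixed pair i < j, the values π(i) and π(j) are two distinct elements of {1, …, 189} in uniformly random order; by symmetry P[π(i) > π(j)] = 1/2.
By linearity: E[X] = 17766 · (1/2) = C(189, 2) · (1/2) = 17766/2 = 8883 ≈ 8883.000000.

E[X] = 8883 = 8883.000000.


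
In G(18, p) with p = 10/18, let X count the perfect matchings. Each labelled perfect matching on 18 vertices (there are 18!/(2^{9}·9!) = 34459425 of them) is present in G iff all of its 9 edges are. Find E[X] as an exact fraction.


K_18 has 18!/(2^{9}·9!) = 34459425 labelled perfect matchings.
For each such perfect matching H, let X_H = 1 if all 9 edges of H are present in G. Then P[X_H = 1] = p^{9} = (5/9)^{9} = 1953125/387420489.
By linearity of expectation: E[X] = Σ_H E[X_H] = 34459425 · p^{9} = 34459425 · 1953125/387420489 = 830908203125/4782969.
Numerically: E[X] ≈ 1.737e+05.

E[X] = 34459425 · (5/9)^{9} = 830908203125/4782969 ≈ 1.737e+05.


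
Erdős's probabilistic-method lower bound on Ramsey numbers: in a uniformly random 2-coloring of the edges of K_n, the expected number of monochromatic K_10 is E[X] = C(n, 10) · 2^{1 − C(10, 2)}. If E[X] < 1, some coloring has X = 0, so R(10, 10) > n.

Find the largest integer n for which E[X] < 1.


We need C(n, 10) · 2^{1 − 45} < 1, i.e. C(n, 10) < 2^{45 − 1} = 17592186044416.
Check values of n near the boundary:
  n = 96: C(96, 10) = 11279926456656; 11279926456656 < 17592186044416? YES
  n = 97: C(97, 10) = 12576469727536; 12576469727536 < 17592186044416? YES
  n = 98: C(98, 10) = 14005614014756; 14005614014756 < 17592186044416? YES
  n = 99: C(99, 10) = 15579278510796; 15579278510796 < 17592186044416? YES
  n = 100: C(100, 10) = 17310309456440; 17310309456440 < 17592186044416? YES
  n = 101: C(101, 10) = 19212541264840; 19212541264840 < 17592186044416? NO
The largest n with C(n, 10) < 17592186044416 is n = 100 (where E[X] = 2163788682055/2199023255552 ≈ 0.983977). Hence R(10, 10) > 100, i.e. R(10, 10) ≥ 101.

Largest n = 100; hence R(10, 10) > 100.


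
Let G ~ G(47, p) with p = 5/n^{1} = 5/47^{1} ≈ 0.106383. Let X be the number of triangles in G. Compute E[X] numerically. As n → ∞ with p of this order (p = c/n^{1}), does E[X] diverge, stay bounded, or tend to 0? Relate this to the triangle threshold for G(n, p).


Number of potential triangles: C(47, 3) = 16215.
Each occurs with probability p³ ≈ (0.106383)³ ≈ 1.20397214e-03.
By linearity: E[X] = C(47, 3)·p³ ≈ 16215 · 1.20397214e-03 ≈ 19.522408.
Here α = 1, so p = 5/n is exactly at the triangle threshold p ~ 1/n. Asymptotically E[X] → c³/6 = 5³/6 = 125/6 ≈ 20.833333, a bounded constant. In this regime the triangle count is asymptotically Poisson(c³/6).

E[X] ≈ 19.522408; in regime p = Θ(1/n^{1}) E[X] stays bounded (at the triangle threshold p ~ 1/n).


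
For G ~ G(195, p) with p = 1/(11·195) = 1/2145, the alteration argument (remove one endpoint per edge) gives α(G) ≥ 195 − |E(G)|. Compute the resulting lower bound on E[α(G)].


E[|E(G)|] = C(195, 2)·p = 18915 · (1/2145) = 97/11.
E[α(G)] ≥ n − E[|E(G)|] = 195 − 97/11 = 2048/11.
Numerically: ≈ 186.181818.
(This is only a lower bound; the true E[α(G)] may be larger.)

E[α(G)] ≥ 2048/11 ≈ 186.181818.


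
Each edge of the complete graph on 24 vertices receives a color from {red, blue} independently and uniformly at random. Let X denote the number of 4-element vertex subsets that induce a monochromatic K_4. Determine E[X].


Let X = Σ_S X_S over the C(24, 4) = 10626 subsets S of size 4, where X_S = 1 if the K_4 on S is monochromatic.
For a fixed S, the K_4 on S has C(4, 2) = 6 edges. P[all 6 edges red] = (1/2)^6, and likewise for blue, so P[monochromatic] = 2·(1/2)^6 = 2^{1 − 6} = 1/32.
By linearity of expectation: E[X] = C(24, 4) · 2^{1 − 6} = 10626 · 1/32 = 5313/16.
Numerically: E[X] ≈ 332.06250.

E[X] = C(24,4)·2^(1−C(4,2)) = 5313/16 ≈ 332.06250.


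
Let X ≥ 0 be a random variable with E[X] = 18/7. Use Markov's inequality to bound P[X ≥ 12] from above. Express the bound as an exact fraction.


μ = E[X] = 18/7, a = 12.
Markov: P[X ≥ 12] ≤ μ/a = (18/7)/12 = 3/14.
Numerically: ≈ 0.2143.
(Since a = 12 > μ = 2.5714, the bound 3/14 is < 1 and informative.)

P[X ≥ 12] ≤ 3/14 ≈ 0.2143.


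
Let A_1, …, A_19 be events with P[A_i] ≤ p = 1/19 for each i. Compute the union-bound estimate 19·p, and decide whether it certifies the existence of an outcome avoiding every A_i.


Union bound: P[∪_{i=1}^{19} A_i] ≤ Σ_i P[A_i] ≤ 19·p = 19·(1/19) = 1.
Numerically: 1 ≈ 1.000000.
Is 1 < 1? NO.
Since the bound 1 is ≥ 1, the union bound is uninformative here; it does NOT by itself certify existence.

19·p = 1 ≈ 1.000000; existence NOT certified by the union bound.


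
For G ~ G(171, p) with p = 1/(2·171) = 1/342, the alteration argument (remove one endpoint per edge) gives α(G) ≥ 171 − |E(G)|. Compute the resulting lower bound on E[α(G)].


E[|E(G)|] = C(171, 2)·p = 14535 · (1/342) = 85/2.
E[α(G)] ≥ n − E[|E(G)|] = 171 − 85/2 = 257/2.
Numerically: ≈ 128.500.
(This is only a lower bound; the true E[α(G)] may be larger.)

E[α(G)] ≥ 257/2 ≈ 128.500.


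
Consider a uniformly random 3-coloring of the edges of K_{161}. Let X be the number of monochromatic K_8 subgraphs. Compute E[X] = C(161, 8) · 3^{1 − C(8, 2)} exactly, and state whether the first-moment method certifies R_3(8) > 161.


E[X] = C(161, 8) · 3^{1 − 28} = 9383313279340 · 3^{−27} = 9383313279340/7625597484987.
As a reduced fraction: E[X] = 9383313279340/7625597484987 ≈ 1.230502.
Is E[X] < 1? NO.
Since E[X] ≥ 1, the first-moment bound is inconclusive at n = 161; it does NOT by itself certify R_3(8) > 161.

E[X] = 9383313279340/7625597484987 ≈ 1.230502; E[X] ≥ 1; first-moment method inconclusive here.


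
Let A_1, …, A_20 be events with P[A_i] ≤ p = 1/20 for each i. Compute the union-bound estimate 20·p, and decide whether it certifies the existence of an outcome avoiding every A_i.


Union bound: P[∪_{i=1}^{20} A_i] ≤ Σ_i P[A_i] ≤ 20·p = 20·(1/20) = 1.
Numerically: 1 ≈ 1.00000.
Is 1 < 1? NO.
Since the bound 1 is ≥ 1, the union bound is uninformative here; it does NOT by itself certify existence.

20·p = 1 ≈ 1.00000; existence NOT certified by the union bound.


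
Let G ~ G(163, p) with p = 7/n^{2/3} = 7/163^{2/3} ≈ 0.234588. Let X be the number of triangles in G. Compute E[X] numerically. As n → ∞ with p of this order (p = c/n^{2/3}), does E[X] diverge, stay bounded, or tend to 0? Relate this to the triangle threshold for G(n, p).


Number of potential triangles: C(163, 3) = 708561.
Each occurs with probability p³ ≈ (0.234588)³ ≈ 1.29097821e-02.
By linearity: E[X] = C(163, 3)·p³ ≈ 708561 · 1.29097821e-02 ≈ 9147.368098.
Since α = 2/3 < 1, p = c/n^{2/3} ≫ 1/n is above the triangle threshold p ~ 1/n. Asymptotically E[X] ~ (c³/6)·n^{3(1−α)} = (7³/6)·n^{1} → ∞; triangles are abundant w.h.p.

E[X] ≈ 9147.368098; in regime p = Θ(1/n^{2/3}) E[X] diverges (above the triangle threshold p ~ 1/n).


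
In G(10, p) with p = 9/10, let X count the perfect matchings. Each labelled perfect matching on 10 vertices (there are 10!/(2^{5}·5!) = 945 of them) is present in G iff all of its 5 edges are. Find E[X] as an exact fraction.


K_10 has 10!/(2^{5}·5!) = 945 labelled perfect matchings.
For each such perfect matching H, let X_H = 1 if all 5 edges of H are present in G. Then P[X_H = 1] = p^{5} = (9/10)^{5} = 59049/100000.
By linearity: E[X] = Σ_H E[X_H] = 945 · p^{5} = 945 · 59049/100000 = 11160261/20000.
Numerically: E[X] ≈ 558.

E[X] = 945 · (9/10)^{5} = 11160261/20000 ≈ 558.


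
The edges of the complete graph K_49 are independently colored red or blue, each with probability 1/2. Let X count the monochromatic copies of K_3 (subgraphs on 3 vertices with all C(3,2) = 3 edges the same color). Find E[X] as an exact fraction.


Let X = Σ_S X_S over the C(49, 3) = 18424 subsets S of size 3, where X_S = 1 if the K_3 on S is monochromatic.
For a fixed S, the K_3 on S has C(3, 2) = 3 edges. P[all 3 edges red] = (1/2)^3, and likewise for blue, so P[monochromatic] = 2·(1/2)^3 = 2^{1 − 3} = 1/4.
By linearity: E[X] = C(49, 3) · 2^{1 − 3} = 18424 · 1/4 = 4606.
Numerically: E[X] ≈ 4606.00000.

E[X] = C(49,3)·2^(1−C(3,2)) = 4606 ≈ 4606.00000.


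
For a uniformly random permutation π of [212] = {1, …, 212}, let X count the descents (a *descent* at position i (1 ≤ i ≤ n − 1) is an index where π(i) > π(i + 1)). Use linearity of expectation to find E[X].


Write X = Σ X_I over i = 1, …, 211, with X_I the indicator of one descent.
There are 211 indicators.
For each fixed i, the pair (π(i), π(i+1)) is a uniformly random ordered pair of distinct values from {1, …, 212}; by symmetry P[π(i) > π(i+1)] = 1/2.
By linearity: E[X] = 211 · (1/2) = (212 − 1) · (1/2) = 211/2 ≈ 105.5000.

E[X] = 211/2 = 105.5000.


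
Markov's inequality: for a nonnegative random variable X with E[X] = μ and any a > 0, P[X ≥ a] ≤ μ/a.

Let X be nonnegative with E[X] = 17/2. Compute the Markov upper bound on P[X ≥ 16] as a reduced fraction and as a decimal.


μ = E[X] = 17/2, a = 16.
Markov: P[X ≥ 16] ≤ μ/a = (17/2)/16 = 17/32.
Numerically: ≈ 0.531.
(Since a = 16 > μ = 8.500, the bound 17/32 is < 1 and informative.)

P[X ≥ 16] ≤ 17/32 ≈ 0.531.


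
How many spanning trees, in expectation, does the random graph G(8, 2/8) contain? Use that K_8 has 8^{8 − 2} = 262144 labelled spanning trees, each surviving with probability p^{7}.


K_8 has 8^{8 − 2} = 262144 labelled spanning trees.
For each such spanning tree H, let X_H = 1 if all 7 edges of H are present in G. Then P[X_H = 1] = p^{7} = (1/4)^{7} = 1/16384.
By linearity: E[X] = Σ_H E[X_H] = 262144 · p^{7} = 262144 · 1/16384 = 16.
Numerically: E[X] ≈ 16.

E[X] = 262144 · (1/4)^{7} = 16 ≈ 16.


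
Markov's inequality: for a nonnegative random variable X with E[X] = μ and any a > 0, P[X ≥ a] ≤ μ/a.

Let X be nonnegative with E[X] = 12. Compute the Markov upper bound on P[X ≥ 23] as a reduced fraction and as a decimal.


μ = E[X] = 12, a = 23.
Markov: P[X ≥ 23] ≤ μ/a = (12)/23 = 12/23.
Numerically: ≈ 0.522.
(Since a = 23 > μ = 12.000, the bound 12/23 is < 1 and informative.)

P[X ≥ 23] ≤ 12/23 ≈ 0.522.


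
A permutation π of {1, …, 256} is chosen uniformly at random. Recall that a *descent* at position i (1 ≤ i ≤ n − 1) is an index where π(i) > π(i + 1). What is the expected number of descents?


Write X = Σ X_I over i = 1, …, 255, with X_I the indicator of one descent.
There are 255 indicators.
For each fixed i, the pair (π(i), π(i+1)) is a uniformly random ordered pair of distinct values from {1, …, 256}; by symmetry P[π(i) > π(i+1)] = 1/2.
By linearity: E[X] = 255 · (1/2) = (256 − 1) · (1/2) = 255/2 ≈ 127.500.

E[X] = 255/2 = 127.500.


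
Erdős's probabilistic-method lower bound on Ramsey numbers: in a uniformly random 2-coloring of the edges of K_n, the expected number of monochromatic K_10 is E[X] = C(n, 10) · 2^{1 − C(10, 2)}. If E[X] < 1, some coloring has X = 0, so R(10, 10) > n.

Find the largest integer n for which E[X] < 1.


We need C(n, 10) · 2^{1 − 45} < 1, i.e. C(n, 10) < 2^{45 − 1} = 17592186044416.
Check values of n near the boundary:
  n = 94: C(94, 10) = 9041256841903; 9041256841903 < 17592186044416? YES
  n = 95: C(95, 10) = 10104934117421; 10104934117421 < 17592186044416? YES
  n = 96: C(96, 10) = 11279926456656; 11279926456656 < 17592186044416? YES
  n = 97: C(97, 10) = 12576469727536; 12576469727536 < 17592186044416? YES
  n = 98: C(98, 10) = 14005614014756; 14005614014756 < 17592186044416? YES
  n = 99: C(99, 10) = 15579278510796; 15579278510796 < 17592186044416? YES
  n = 100: C(100, 10) = 17310309456440; 17310309456440 < 17592186044416? YES
  n = 101: C(101, 10) = 19212541264840; 19212541264840 < 17592186044416? NO
  n = 102: C(102, 10) = 21300860967540; 21300860967540 < 17592186044416? NO
  n = 103: C(103, 10) = 23591276125340; 23591276125340 < 17592186044416? NO
The largest n with C(n, 10) < 17592186044416 is n = 100 (where E[X] = 2163788682055/2199023255552 ≈ 0.983977). Hence R(10, 10) > 100, i.e. R(10, 10) ≥ 101.

Largest n = 100; hence R(10, 10) > 100.


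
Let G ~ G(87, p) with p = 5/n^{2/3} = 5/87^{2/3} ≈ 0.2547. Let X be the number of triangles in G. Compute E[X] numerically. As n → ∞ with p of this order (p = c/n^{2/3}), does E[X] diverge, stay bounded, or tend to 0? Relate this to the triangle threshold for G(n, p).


Number of potential triangles: C(87, 3) = 105995.
Each occurs with probability p³ ≈ (0.2547)³ ≈ 1.651473e-02.
By linearity: E[X] = C(87, 3)·p³ ≈ 105995 · 1.651473e-02 ≈ 1750.4789.
Since α = 2/3 < 1, p = c/n^{2/3} ≫ 1/n is above the triangle threshold p ~ 1/n. Asymptotically E[X] ~ (c³/6)·n^{3(1−α)} = (5³/6)·n^{1} → ∞; triangles are abundant w.h.p.

E[X] ≈ 1750.4789; in regime p = Θ(1/n^{2/3}) E[X] diverges (above the triangle threshold p ~ 1/n).


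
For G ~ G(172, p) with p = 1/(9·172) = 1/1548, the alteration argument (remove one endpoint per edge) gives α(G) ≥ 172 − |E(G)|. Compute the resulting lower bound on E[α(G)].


E[|E(G)|] = C(172, 2)·p = 14706 · (1/1548) = 19/2.
E[α(G)] ≥ n − E[|E(G)|] = 172 − 19/2 = 325/2.
Numerically: ≈ 162.50000.
(This is only a lower bound; the true E[α(G)] may be larger.)

E[α(G)] ≥ 325/2 ≈ 162.50000.


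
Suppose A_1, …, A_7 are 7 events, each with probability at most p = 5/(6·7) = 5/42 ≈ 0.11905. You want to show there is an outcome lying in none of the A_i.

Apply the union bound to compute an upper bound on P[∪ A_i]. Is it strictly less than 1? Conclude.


Union bound: P[∪_{i=1}^{7} A_i] ≤ Σ_i P[A_i] ≤ 7·p = 7·(5/42) = 5/6.
Numerically: 5/6 ≈ 0.83333.
Is 5/6 < 1? YES.
Since P[∪ A_i] ≤ 5/6 < 1, the complement has P[∩ A_i^c] ≥ 1 − 5/6 = 1/6 > 0, so some outcome avoids every A_i.

7·p = 5/6 ≈ 0.83333; existence CERTIFIED by the union bound.


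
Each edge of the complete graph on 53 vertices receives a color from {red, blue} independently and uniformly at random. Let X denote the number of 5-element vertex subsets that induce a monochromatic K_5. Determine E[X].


Let X = Σ_S X_S over the C(53, 5) = 2869685 subsets S of size 5, where X_S = 1 if the K_5 on S is monochromatic.
For a fixed S, the K_5 on S has C(5, 2) = 10 edges. P[all 10 edges red] = (1/2)^10, and likewise for blue, so P[monochromatic] = 2·(1/2)^10 = 2^{1 − 10} = 1/512.
By linearity of expectation: E[X] = C(53, 5) · 2^{1 − 10} = 2869685 · 1/512 = 2869685/512.
Numerically: E[X] ≈ 5604.8535.

E[X] = C(53,5)·2^(1−C(5,2)) = 2869685/512 ≈ 5604.8535.
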